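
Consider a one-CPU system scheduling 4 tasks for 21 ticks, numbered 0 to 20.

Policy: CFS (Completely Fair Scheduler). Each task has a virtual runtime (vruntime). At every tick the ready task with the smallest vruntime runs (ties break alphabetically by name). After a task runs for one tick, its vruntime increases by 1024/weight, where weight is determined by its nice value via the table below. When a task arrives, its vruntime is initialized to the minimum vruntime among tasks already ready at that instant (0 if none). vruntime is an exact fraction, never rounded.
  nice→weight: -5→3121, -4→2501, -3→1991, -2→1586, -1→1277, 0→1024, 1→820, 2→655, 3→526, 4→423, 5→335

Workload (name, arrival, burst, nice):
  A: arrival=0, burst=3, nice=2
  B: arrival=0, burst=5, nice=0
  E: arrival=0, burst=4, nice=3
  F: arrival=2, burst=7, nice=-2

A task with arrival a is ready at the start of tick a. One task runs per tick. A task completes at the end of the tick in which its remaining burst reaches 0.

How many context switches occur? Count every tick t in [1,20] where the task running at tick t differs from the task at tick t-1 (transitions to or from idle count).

t=0: vr[A=0 B=0 E=0] → run A
t=1: vr[A=1024/655 B=0 E=0] → run B
t=2: vr[A=1024/655 B=1 E=0 F=0] → run E
t=3: vr[A=1024/655 B=1 E=512/263 F=0] → run F
t=4: vr[A=1024/655 B=1 E=512/263 F=512/793] → run F
t=5: vr[A=1024/655 B=1 E=512/263 F=1024/793] → run B
t=6: vr[A=1024/655 B=2 E=512/263 F=1024/793] → run F
t=7: vr[A=1024/655 B=2 E=512/263 F=1536/793] → run A
t=8: vr[A=2048/655 B=2 E=512/263 F=1536/793] → run F
t=9: vr[A=2048/655 B=2 E=512/263 F=2048/793] → run E
t=10: vr[A=2048/655 B=2 E=1024/263 F=2048/793] → run B
t=11: vr[A=2048/655 B=3 E=1024/263 F=2048/793] → run F
t=12: vr[A=2048/655 B=3 E=1024/263 F=2560/793] → run B
t=13: vr[A=2048/655 B=4 E=1024/263 F=2560/793] → run A
t=14: vr[B=4 E=1024/263 F=2560/793] → run F
t=15: vr[B=4 E=1024/263 F=3072/793] → run F
t=16: vr[B=4 E=1024/263] → run E
t=17: vr[B=4 E=1536/263] → run B
t=18: vr[E=1536/263] → run E
t=19: (idle)
t=20: (idle)

context switches = 17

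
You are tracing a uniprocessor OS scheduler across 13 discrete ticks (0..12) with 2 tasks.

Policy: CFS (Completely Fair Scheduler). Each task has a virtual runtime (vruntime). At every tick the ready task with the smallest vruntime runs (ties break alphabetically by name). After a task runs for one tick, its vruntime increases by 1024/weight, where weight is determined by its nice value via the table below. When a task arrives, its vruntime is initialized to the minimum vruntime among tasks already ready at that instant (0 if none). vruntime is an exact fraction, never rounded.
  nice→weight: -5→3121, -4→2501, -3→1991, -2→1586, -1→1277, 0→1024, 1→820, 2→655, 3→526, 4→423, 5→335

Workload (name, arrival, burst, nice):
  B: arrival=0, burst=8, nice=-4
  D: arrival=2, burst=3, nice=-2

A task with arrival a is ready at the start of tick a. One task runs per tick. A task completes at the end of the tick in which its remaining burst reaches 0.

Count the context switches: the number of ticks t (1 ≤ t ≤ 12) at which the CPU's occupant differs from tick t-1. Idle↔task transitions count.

context switches = 7

t=0: vr[B=0] → run B
t=1: vr[B=1024/2501] → run B
t=2: vr[B=2048/2501 D=2048/2501] → run B
t=3: vr[B=3072/2501 D=2048/2501] → run D
t=4: vr[B=3072/2501 D=47616/32513] → run B
t=5: vr[B=4096/2501 D=47616/32513] → run D
t=6: vr[B=4096/2501 D=68608/32513] → run B
t=7: vr[B=5120/2501 D=68608/32513] → run B
t=8: vr[B=6144/2501 D=68608/32513] → run D
t=9: vr[B=6144/2501] → run B
t=10: vr[B=7168/2501] → run B
t=11: (idle)
t=12: (idle)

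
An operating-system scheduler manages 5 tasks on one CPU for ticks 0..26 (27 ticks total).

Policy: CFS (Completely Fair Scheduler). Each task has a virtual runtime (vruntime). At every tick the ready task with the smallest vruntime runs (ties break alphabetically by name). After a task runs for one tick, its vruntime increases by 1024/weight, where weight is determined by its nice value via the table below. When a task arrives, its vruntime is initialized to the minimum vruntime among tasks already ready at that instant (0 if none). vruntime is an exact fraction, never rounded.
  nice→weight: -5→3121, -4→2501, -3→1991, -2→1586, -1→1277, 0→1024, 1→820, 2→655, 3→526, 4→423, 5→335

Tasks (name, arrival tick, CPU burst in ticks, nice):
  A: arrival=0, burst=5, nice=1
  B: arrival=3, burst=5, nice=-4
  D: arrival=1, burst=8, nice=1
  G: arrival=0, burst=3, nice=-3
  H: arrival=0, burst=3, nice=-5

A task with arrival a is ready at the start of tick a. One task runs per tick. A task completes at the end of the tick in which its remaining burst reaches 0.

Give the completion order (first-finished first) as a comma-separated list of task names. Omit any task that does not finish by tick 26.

t=0: vr[A=0 G=0 H=0] → run A
t=1: vr[A=256/205 D=0 G=0 H=0] → run D
t=2: vr[A=256/205 D=256/205 G=0 H=0] → run G
t=3: vr[A=256/205 B=0 D=256/205 G=1024/1991 H=0] → run B
t=4: vr[A=256/205 B=1024/2501 D=256/205 G=1024/1991 H=0] → run H
t=5: vr[A=256/205 B=1024/2501 D=256/205 G=1024/1991 H=1024/3121] → run H
t=6: vr[A=256/205 B=1024/2501 D=256/205 G=1024/1991 H=2048/3121] → run B
t=7: vr[A=256/205 B=2048/2501 D=256/205 G=1024/1991 H=2048/3121] → run G
t=8: vr[A=256/205 B=2048/2501 D=256/205 G=2048/1991 H=2048/3121] → run H
t=9: vr[A=256/205 B=2048/2501 D=256/205 G=2048/1991] → run B
t=10: vr[A=256/205 B=3072/2501 D=256/205 G=2048/1991] → run G
t=11: vr[A=256/205 B=3072/2501 D=256/205] → run B
t=12: vr[A=256/205 B=4096/2501 D=256/205] → run A
t=13: vr[A=512/205 B=4096/2501 D=256/205] → run D
t=14: vr[A=512/205 B=4096/2501 D=512/205] → run B
t=15: vr[A=512/205 D=512/205] → run A
t=16: vr[A=768/205 D=512/205] → run D
t=17: vr[A=768/205 D=768/205] → run A
t=18: vr[A=1024/205 D=768/205] → run D
t=19: vr[A=1024/205 D=1024/205] → run A
t=20: vr[D=1024/205] → run D
t=21: vr[D=256/41] → run D
t=22: vr[D=1536/205] → run D
t=23: vr[D=1792/205] → run D
t=24: (idle)
t=25: (idle)
t=26: (idle)

completion order = H, G, B, A, D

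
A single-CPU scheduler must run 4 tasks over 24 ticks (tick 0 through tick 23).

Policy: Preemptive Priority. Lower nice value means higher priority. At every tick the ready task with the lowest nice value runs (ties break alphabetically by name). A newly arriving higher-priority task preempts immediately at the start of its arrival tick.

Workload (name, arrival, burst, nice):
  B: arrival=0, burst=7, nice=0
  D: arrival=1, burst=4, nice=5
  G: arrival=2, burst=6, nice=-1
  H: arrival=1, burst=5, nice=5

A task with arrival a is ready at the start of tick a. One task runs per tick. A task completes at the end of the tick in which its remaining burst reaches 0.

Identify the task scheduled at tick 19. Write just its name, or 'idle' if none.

running at tick 19 = H

t=0: ready={B} → run B
t=1: ready={B,D,H} → run B
t=2: ready={B,D,G,H} → run G
t=3: ready={B,D,G,H} → run G
t=4: ready={B,D,G,H} → run G
t=5: ready={B,D,G,H} → run G
t=6: ready={B,D,G,H} → run G
t=7: ready={B,D,G,H} → run G
t=8: ready={B,D,H} → run B
t=9: ready={B,D,H} → run B
t=10: ready={B,D,H} → run B
t=11: ready={B,D,H} → run B
t=12: ready={B,D,H} → run B
t=13: ready={D,H} → run D
t=14: ready={D,H} → run D
t=15: ready={D,H} → run D
t=16: ready={D,H} → run D
t=17: ready={H} → run H
t=18: ready={H} → run H
t=19: ready={H} → run H
t=20: ready={H} → run H
t=21: ready={H} → run H
t=22: (idle)
t=23: (idle)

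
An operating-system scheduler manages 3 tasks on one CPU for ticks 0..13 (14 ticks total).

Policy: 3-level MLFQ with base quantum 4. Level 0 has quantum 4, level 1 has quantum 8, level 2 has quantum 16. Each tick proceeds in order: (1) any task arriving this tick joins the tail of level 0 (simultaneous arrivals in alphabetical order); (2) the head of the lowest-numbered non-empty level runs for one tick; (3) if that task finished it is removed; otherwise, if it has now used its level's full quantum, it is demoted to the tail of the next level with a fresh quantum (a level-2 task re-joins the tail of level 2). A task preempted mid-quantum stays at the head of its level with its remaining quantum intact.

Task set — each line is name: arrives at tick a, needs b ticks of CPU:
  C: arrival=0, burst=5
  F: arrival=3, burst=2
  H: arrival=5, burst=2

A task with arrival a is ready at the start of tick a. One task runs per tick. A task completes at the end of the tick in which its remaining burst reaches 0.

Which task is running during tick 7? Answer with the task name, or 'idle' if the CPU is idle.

running at tick 7 = H

t=0: L0/L1/L2 = C/-/- → run C
t=1: L0/L1/L2 = C/-/- → run C
t=2: L0/L1/L2 = C/-/- → run C
t=3: L0/L1/L2 = CF/-/- → run C
t=4: L0/L1/L2 = F/C/- → run F
t=5: L0/L1/L2 = FH/C/- → run F
t=6: L0/L1/L2 = H/C/- → run H
t=7: L0/L1/L2 = H/C/- → run H
t=8: L0/L1/L2 = -/C/- → run C
t=9: (idle)
t=10: (idle)
t=11: (idle)
t=12: (idle)
t=13: (idle)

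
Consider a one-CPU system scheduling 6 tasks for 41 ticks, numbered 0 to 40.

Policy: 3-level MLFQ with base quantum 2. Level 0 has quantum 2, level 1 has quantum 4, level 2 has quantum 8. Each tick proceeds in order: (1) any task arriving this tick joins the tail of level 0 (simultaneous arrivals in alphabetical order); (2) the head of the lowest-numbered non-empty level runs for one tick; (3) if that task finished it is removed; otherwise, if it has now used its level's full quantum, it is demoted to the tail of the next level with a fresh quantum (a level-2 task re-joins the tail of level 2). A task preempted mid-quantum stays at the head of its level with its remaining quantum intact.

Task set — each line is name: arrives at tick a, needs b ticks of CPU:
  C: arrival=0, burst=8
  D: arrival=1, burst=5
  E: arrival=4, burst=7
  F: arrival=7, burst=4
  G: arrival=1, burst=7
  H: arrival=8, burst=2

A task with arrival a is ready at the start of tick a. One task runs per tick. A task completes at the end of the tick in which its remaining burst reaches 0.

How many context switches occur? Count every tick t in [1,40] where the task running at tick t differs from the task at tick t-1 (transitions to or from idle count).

context switches = 14

t=0: L0/L1/L2 = C/-/- → run C
t=1: L0/L1/L2 = CDG/-/- → run C
t=2: L0/L1/L2 = DG/C/- → run D
t=3: L0/L1/L2 = DG/C/- → run D
t=4: L0/L1/L2 = GE/CD/- → run G
t=5: L0/L1/L2 = GE/CD/- → run G
t=6: L0/L1/L2 = E/CDG/- → run E
t=7: L0/L1/L2 = EF/CDG/- → run E
t=8: L0/L1/L2 = FH/CDGE/- → run F
t=9: L0/L1/L2 = FH/CDGE/- → run F
t=10: L0/L1/L2 = H/CDGEF/- → run H
t=11: L0/L1/L2 = H/CDGEF/- → run H
t=12: L0/L1/L2 = -/CDGEF/- → run C
t=13: L0/L1/L2 = -/CDGEF/- → run C
t=14: L0/L1/L2 = -/CDGEF/- → run C
t=15: L0/L1/L2 = -/CDGEF/- → run C
t=16: L0/L1/L2 = -/DGEF/C → run D
t=17: L0/L1/L2 = -/DGEF/C → run D
t=18: L0/L1/L2 = -/DGEF/C → run D
t=19: L0/L1/L2 = -/GEF/C → run G
t=20: L0/L1/L2 = -/GEF/C → run G
t=21: L0/L1/L2 = -/GEF/C → run G
t=22: L0/L1/L2 = -/GEF/C → run G
t=23: L0/L1/L2 = -/EF/CG → run E
t=24: L0/L1/L2 = -/EF/CG → run E
t=25: L0/L1/L2 = -/EF/CG → run E
t=26: L0/L1/L2 = -/EF/CG → run E
t=27: L0/L1/L2 = -/F/CGE → run F
t=28: L0/L1/L2 = -/F/CGE → run F
t=29: L0/L1/L2 = -/-/CGE → run C
t=30: L0/L1/L2 = -/-/CGE → run C
t=31: L0/L1/L2 = -/-/GE → run G
t=32: L0/L1/L2 = -/-/E → run E
t=33: (idle)
t=34: (idle)
t=35: (idle)
t=36: (idle)
t=37: (idle)
t=38: (idle)
t=39: (idle)
t=40: (idle)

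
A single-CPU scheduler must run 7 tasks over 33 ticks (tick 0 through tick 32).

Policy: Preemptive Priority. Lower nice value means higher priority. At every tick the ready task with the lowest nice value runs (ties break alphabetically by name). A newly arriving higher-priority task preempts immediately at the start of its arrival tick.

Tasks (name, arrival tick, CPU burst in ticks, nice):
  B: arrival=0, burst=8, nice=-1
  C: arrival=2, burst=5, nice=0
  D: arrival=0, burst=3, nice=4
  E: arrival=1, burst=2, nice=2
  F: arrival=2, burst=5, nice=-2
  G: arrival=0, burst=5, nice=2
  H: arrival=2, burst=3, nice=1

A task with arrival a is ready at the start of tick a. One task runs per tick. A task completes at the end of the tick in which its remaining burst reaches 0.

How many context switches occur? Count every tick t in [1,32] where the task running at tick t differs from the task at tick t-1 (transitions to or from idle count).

context switches = 8

t=0: ready={B,D,G} → run B
t=1: ready={B,D,E,G} → run B
t=2: ready={B,C,D,E,F,G,H} → run F
t=3: ready={B,C,D,E,F,G,H} → run F
t=4: ready={B,C,D,E,F,G,H} → run F
t=5: ready={B,C,D,E,F,G,H} → run F
t=6: ready={B,C,D,E,F,G,H} → run F
t=7: ready={B,C,D,E,G,H} → run B
t=8: ready={B,C,D,E,G,H} → run B
t=9: ready={B,C,D,E,G,H} → run B
t=10: ready={B,C,D,E,G,H} → run B
t=11: ready={B,C,D,E,G,H} → run B
t=12: ready={B,C,D,E,G,H} → run B
t=13: ready={C,D,E,G,H} → run C
t=14: ready={C,D,E,G,H} → run C
t=15: ready={C,D,E,G,H} → run C
t=16: ready={C,D,E,G,H} → run C
t=17: ready={C,D,E,G,H} → run C
t=18: ready={D,E,G,H} → run H
t=19: ready={D,E,G,H} → run H
t=20: ready={D,E,G,H} → run H
t=21: ready={D,E,G} → run E
t=22: ready={D,E,G} → run E
t=23: ready={D,G} → run G
t=24: ready={D,G} → run G
t=25: ready={D,G} → run G
t=26: ready={D,G} → run G
t=27: ready={D,G} → run G
t=28: ready={D} → run D
t=29: ready={D} → run D
t=30: ready={D} → run D
t=31: (idle)
t=32: (idle)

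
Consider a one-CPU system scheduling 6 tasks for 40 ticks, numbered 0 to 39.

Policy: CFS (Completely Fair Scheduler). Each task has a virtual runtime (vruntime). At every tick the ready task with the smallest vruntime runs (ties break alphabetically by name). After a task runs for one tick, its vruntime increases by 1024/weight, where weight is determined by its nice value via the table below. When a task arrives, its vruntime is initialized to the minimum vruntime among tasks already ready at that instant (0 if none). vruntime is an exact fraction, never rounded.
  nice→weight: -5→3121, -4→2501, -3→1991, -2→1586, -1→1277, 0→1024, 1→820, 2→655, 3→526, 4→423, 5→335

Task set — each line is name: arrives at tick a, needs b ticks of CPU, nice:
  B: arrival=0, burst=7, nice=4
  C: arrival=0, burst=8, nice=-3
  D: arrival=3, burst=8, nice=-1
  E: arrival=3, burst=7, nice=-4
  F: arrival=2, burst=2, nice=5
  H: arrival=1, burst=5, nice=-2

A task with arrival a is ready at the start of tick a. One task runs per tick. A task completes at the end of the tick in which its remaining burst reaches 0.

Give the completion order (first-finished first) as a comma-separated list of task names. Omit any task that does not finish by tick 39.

t=0: vr[B=0 C=0] → run B
t=1: vr[B=1024/423 C=0 H=0] → run C
t=2: vr[B=1024/423 C=1024/1991 F=0 H=0] → run F
t=3: vr[B=1024/423 C=1024/1991 D=0 E=0 F=1024/335 H=0] → run D
t=4: vr[B=1024/423 C=1024/1991 D=1024/1277 E=0 F=1024/335 H=0] → run E
t=5: vr[B=1024/423 C=1024/1991 D=1024/1277 E=1024/2501 F=1024/335 H=0] → run H
t=6: vr[B=1024/423 C=1024/1991 D=1024/1277 E=1024/2501 F=1024/335 H=512/793] → run E
t=7: vr[B=1024/423 C=1024/1991 D=1024/1277 E=2048/2501 F=1024/335 H=512/793] → run C
t=8: vr[B=1024/423 C=2048/1991 D=1024/1277 E=2048/2501 F=1024/335 H=512/793] → run H
t=9: vr[B=1024/423 C=2048/1991 D=1024/1277 E=2048/2501 F=1024/335 H=1024/793] → run D
t=10: vr[B=1024/423 C=2048/1991 D=2048/1277 E=2048/2501 F=1024/335 H=1024/793] → run E
t=11: vr[B=1024/423 C=2048/1991 D=2048/1277 E=3072/2501 F=1024/335 H=1024/793] → run C
t=12: vr[B=1024/423 C=3072/1991 D=2048/1277 E=3072/2501 F=1024/335 H=1024/793] → run E
t=13: vr[B=1024/423 C=3072/1991 D=2048/1277 E=4096/2501 F=1024/335 H=1024/793] → run H
t=14: vr[B=1024/423 C=3072/1991 D=2048/1277 E=4096/2501 F=1024/335 H=1536/793] → run C
t=15: vr[B=1024/423 C=4096/1991 D=2048/1277 E=4096/2501 F=1024/335 H=1536/793] → run D
t=16: vr[B=1024/423 C=4096/1991 D=3072/1277 E=4096/2501 F=1024/335 H=1536/793] → run E
t=17: vr[B=1024/423 C=4096/1991 D=3072/1277 E=5120/2501 F=1024/335 H=1536/793] → run H
t=18: vr[B=1024/423 C=4096/1991 D=3072/1277 E=5120/2501 F=1024/335 H=2048/793] → run E
t=19: vr[B=1024/423 C=4096/1991 D=3072/1277 E=6144/2501 F=1024/335 H=2048/793] → run C
t=20: vr[B=1024/423 C=5120/1991 D=3072/1277 E=6144/2501 F=1024/335 H=2048/793] → run D
t=21: vr[B=1024/423 C=5120/1991 D=4096/1277 E=6144/2501 F=1024/335 H=2048/793] → run B
t=22: vr[B=2048/423 C=5120/1991 D=4096/1277 E=6144/2501 F=1024/335 H=2048/793] → run E
t=23: vr[B=2048/423 C=5120/1991 D=4096/1277 F=1024/335 H=2048/793] → run C
t=24: vr[B=2048/423 C=6144/1991 D=4096/1277 F=1024/335 H=2048/793] → run H
t=25: vr[B=2048/423 C=6144/1991 D=4096/1277 F=1024/335] → run F
t=26: vr[B=2048/423 C=6144/1991 D=4096/1277] → run C
t=27: vr[B=2048/423 C=7168/1991 D=4096/1277] → run D
t=28: vr[B=2048/423 C=7168/1991 D=5120/1277] → run C
t=29: vr[B=2048/423 D=5120/1277] → run D
t=30: vr[B=2048/423 D=6144/1277] → run D
t=31: vr[B=2048/423 D=7168/1277] → run B
t=32: vr[B=1024/141 D=7168/1277] → run D
t=33: vr[B=1024/141] → run B
t=34: vr[B=4096/423] → run B
t=35: vr[B=5120/423] → run B
t=36: vr[B=2048/141] → run B
t=37: (idle)
t=38: (idle)
t=39: (idle)

completion order = E, H, F, C, D, B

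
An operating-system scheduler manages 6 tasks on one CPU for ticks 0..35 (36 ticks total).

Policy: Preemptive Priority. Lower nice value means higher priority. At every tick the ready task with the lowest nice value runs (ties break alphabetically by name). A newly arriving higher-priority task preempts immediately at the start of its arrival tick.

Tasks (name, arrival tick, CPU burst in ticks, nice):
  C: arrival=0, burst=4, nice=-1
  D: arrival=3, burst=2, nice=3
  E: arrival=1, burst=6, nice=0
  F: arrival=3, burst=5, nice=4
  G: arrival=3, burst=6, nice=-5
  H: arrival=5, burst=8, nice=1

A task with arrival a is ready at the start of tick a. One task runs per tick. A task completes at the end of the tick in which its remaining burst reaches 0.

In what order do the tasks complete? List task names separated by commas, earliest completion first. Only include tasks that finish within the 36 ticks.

t=0: ready={C} → run C
t=1: ready={C,E} → run C
t=2: ready={C,E} → run C
t=3: ready={C,D,E,F,G} → run G
t=4: ready={C,D,E,F,G} → run G
t=5: ready={C,D,E,F,G,H} → run G
t=6: ready={C,D,E,F,G,H} → run G
t=7: ready={C,D,E,F,G,H} → run G
t=8: ready={C,D,E,F,G,H} → run G
t=9: ready={C,D,E,F,H} → run C
t=10: ready={D,E,F,H} → run E
t=11: ready={D,E,F,H} → run E
t=12: ready={D,E,F,H} → run E
t=13: ready={D,E,F,H} → run E
t=14: ready={D,E,F,H} → run E
t=15: ready={D,E,F,H} → run E
t=16: ready={D,F,H} → run H
t=17: ready={D,F,H} → run H
t=18: ready={D,F,H} → run H
t=19: ready={D,F,H} → run H
t=20: ready={D,F,H} → run H
t=21: ready={D,F,H} → run H
t=22: ready={D,F,H} → run H
t=23: ready={D,F,H} → run H
t=24: ready={D,F} → run D
t=25: ready={D,F} → run D
t=26: ready={F} → run F
t=27: ready={F} → run F
t=28: ready={F} → run F
t=29: ready={F} → run F
t=30: ready={F} → run F
t=31: (idle)
t=32: (idle)
t=33: (idle)
t=34: (idle)
t=35: (idle)

completion order = G, C, E, H, D, F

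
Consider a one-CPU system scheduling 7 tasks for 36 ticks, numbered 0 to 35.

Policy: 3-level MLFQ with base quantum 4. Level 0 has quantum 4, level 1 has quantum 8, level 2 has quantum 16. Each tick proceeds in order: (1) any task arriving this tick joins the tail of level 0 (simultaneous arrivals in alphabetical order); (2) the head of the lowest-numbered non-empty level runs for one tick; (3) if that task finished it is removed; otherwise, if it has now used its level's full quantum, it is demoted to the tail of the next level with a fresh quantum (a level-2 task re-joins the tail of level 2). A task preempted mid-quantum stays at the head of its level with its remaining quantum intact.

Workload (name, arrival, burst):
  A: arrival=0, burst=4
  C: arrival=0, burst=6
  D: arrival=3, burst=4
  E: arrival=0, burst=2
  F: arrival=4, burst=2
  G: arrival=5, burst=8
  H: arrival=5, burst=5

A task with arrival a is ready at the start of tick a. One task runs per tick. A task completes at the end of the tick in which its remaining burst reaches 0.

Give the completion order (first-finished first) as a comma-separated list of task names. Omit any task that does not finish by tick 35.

t=0: L0/L1/L2 = ACE/-/- → run A
t=1: L0/L1/L2 = ACE/-/- → run A
t=2: L0/L1/L2 = ACE/-/- → run A
t=3: L0/L1/L2 = ACED/-/- → run A
t=4: L0/L1/L2 = CEDF/-/- → run C
t=5: L0/L1/L2 = CEDFGH/-/- → run C
t=6: L0/L1/L2 = CEDFGH/-/- → run C
t=7: L0/L1/L2 = CEDFGH/-/- → run C
t=8: L0/L1/L2 = EDFGH/C/- → run E
t=9: L0/L1/L2 = EDFGH/C/- → run E
t=10: L0/L1/L2 = DFGH/C/- → run D
t=11: L0/L1/L2 = DFGH/C/- → run D
t=12: L0/L1/L2 = DFGH/C/- → run D
t=13: L0/L1/L2 = DFGH/C/- → run D
t=14: L0/L1/L2 = FGH/C/- → run F
t=15: L0/L1/L2 = FGH/C/- → run F
t=16: L0/L1/L2 = GH/C/- → run G
t=17: L0/L1/L2 = GH/C/- → run G
t=18: L0/L1/L2 = GH/C/- → run G
t=19: L0/L1/L2 = GH/C/- → run G
t=20: L0/L1/L2 = H/CG/- → run H
t=21: L0/L1/L2 = H/CG/- → run H
t=22: L0/L1/L2 = H/CG/- → run H
t=23: L0/L1/L2 = H/CG/- → run H
t=24: L0/L1/L2 = -/CGH/- → run C
t=25: L0/L1/L2 = -/CGH/- → run C
t=26: L0/L1/L2 = -/GH/- → run G
t=27: L0/L1/L2 = -/GH/- → run G
t=28: L0/L1/L2 = -/GH/- → run G
t=29: L0/L1/L2 = -/GH/- → run G
t=30: L0/L1/L2 = -/H/- → run H
t=31: (idle)
t=32: (idle)
t=33: (idle)
t=34: (idle)
t=35: (idle)

completion order = A, E, D, F, C, G, H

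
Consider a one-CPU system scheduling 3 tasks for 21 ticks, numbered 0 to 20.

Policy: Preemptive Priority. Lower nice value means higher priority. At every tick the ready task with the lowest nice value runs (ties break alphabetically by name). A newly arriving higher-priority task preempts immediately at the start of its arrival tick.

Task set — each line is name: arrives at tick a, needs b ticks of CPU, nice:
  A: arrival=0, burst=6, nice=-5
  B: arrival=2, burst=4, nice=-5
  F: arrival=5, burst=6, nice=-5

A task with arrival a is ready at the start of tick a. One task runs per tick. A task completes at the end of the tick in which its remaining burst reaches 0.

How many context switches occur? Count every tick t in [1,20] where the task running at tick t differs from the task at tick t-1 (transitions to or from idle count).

t=0: ready={A} → run A
t=1: ready={A} → run A
t=2: ready={A,B} → run A
t=3: ready={A,B} → run A
t=4: ready={A,B} → run A
t=5: ready={A,B,F} → run A
t=6: ready={B,F} → run B
t=7: ready={B,F} → run B
t=8: ready={B,F} → run B
t=9: ready={B,F} → run B
t=10: ready={F} → run F
t=11: ready={F} → run F
t=12: ready={F} → run F
t=13: ready={F} → run F
t=14: ready={F} → run F
t=15: ready={F} → run F
t=16: (idle)
t=17: (idle)
t=18: (idle)
t=19: (idle)
t=20: (idle)

context switches = 3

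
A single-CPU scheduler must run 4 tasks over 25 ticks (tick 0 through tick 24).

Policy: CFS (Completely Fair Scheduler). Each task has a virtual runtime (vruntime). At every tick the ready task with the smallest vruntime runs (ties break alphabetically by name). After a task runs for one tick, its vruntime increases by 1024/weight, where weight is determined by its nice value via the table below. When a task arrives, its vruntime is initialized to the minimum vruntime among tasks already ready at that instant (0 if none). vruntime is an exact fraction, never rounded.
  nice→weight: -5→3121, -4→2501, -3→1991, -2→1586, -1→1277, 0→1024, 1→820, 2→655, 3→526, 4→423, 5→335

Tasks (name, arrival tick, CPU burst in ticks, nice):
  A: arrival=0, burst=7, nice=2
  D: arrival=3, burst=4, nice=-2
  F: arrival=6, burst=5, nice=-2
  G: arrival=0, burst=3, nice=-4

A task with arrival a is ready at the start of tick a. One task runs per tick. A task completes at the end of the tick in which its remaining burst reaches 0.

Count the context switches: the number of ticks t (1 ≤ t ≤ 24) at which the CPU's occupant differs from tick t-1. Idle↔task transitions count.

t=0: vr[A=0 G=0] → run A
t=1: vr[A=1024/655 G=0] → run G
t=2: vr[A=1024/655 G=1024/2501] → run G
t=3: vr[A=1024/655 D=2048/2501 G=2048/2501] → run D
t=4: vr[A=1024/655 D=47616/32513 G=2048/2501] → run G
t=5: vr[A=1024/655 D=47616/32513] → run D
t=6: vr[A=1024/655 D=68608/32513 F=1024/655] → run A
t=7: vr[A=2048/655 D=68608/32513 F=1024/655] → run F
t=8: vr[A=2048/655 D=68608/32513 F=1147392/519415] → run D
t=9: vr[A=2048/655 D=89600/32513 F=1147392/519415] → run F
t=10: vr[A=2048/655 D=89600/32513 F=1482752/519415] → run D
t=11: vr[A=2048/655 F=1482752/519415] → run F
t=12: vr[A=2048/655 F=1818112/519415] → run A
t=13: vr[A=3072/655 F=1818112/519415] → run F
t=14: vr[A=3072/655 F=2153472/519415] → run F
t=15: vr[A=3072/655] → run A
t=16: vr[A=4096/655] → run A
t=17: vr[A=1024/131] → run A
t=18: vr[A=6144/655] → run A
t=19: (idle)
t=20: (idle)
t=21: (idle)
t=22: (idle)
t=23: (idle)
t=24: (idle)

context switches = 14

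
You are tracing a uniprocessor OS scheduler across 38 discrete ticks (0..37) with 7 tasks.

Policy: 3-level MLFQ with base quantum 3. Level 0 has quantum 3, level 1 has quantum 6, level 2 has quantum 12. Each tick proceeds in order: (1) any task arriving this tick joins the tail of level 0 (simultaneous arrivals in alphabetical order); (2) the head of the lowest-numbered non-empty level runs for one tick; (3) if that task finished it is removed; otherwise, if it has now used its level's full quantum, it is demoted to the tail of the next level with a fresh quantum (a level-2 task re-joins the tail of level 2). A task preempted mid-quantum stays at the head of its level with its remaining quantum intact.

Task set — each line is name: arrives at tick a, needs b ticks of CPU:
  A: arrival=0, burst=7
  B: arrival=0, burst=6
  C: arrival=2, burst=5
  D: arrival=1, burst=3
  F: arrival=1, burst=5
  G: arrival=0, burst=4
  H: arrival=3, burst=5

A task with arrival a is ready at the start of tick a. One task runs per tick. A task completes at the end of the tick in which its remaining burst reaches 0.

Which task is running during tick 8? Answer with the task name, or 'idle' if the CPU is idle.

t=0: L0/L1/L2 = ABG/-/- → run A
t=1: L0/L1/L2 = ABGDF/-/- → run A
t=2: L0/L1/L2 = ABGDFC/-/- → run A
t=3: L0/L1/L2 = BGDFCH/A/- → run B
t=4: L0/L1/L2 = BGDFCH/A/- → run B
t=5: L0/L1/L2 = BGDFCH/A/- → run B
t=6: L0/L1/L2 = GDFCH/AB/- → run G
t=7: L0/L1/L2 = GDFCH/AB/- → run G
t=8: L0/L1/L2 = GDFCH/AB/- → run G
t=9: L0/L1/L2 = DFCH/ABG/- → run D
t=10: L0/L1/L2 = DFCH/ABG/- → run D
t=11: L0/L1/L2 = DFCH/ABG/- → run D
t=12: L0/L1/L2 = FCH/ABG/- → run F
t=13: L0/L1/L2 = FCH/ABG/- → run F
t=14: L0/L1/L2 = FCH/ABG/- → run F
t=15: L0/L1/L2 = CH/ABGF/- → run C
t=16: L0/L1/L2 = CH/ABGF/- → run C
t=17: L0/L1/L2 = CH/ABGF/- → run C
t=18: L0/L1/L2 = H/ABGFC/- → run H
t=19: L0/L1/L2 = H/ABGFC/- → run H
t=20: L0/L1/L2 = H/ABGFC/- → run H
t=21: L0/L1/L2 = -/ABGFCH/- → run A
t=22: L0/L1/L2 = -/ABGFCH/- → run A
t=23: L0/L1/L2 = -/ABGFCH/- → run A
t=24: L0/L1/L2 = -/ABGFCH/- → run A
t=25: L0/L1/L2 = -/BGFCH/- → run B
t=26: L0/L1/L2 = -/BGFCH/- → run B
t=27: L0/L1/L2 = -/BGFCH/- → run B
t=28: L0/L1/L2 = -/GFCH/- → run G
t=29: L0/L1/L2 = -/FCH/- → run F
t=30: L0/L1/L2 = -/FCH/- → run F
t=31: L0/L1/L2 = -/CH/- → run C
t=32: L0/L1/L2 = -/CH/- → run C
t=33: L0/L1/L2 = -/H/- → run H
t=34: L0/L1/L2 = -/H/- → run H
t=35: (idle)
t=36: (idle)
t=37: (idle)

running at tick 8 = G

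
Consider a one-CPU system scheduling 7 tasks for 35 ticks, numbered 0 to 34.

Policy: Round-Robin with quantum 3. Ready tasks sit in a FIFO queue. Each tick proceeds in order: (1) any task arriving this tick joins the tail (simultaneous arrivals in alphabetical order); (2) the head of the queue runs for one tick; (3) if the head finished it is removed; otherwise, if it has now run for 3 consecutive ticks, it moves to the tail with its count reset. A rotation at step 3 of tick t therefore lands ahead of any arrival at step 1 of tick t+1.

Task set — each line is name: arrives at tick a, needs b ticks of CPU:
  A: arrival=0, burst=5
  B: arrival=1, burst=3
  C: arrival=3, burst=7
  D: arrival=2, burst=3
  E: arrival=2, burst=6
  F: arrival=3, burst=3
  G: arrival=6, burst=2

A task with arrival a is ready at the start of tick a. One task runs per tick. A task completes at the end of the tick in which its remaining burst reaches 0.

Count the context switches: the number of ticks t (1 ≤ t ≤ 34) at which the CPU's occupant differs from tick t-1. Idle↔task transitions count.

context switches = 10

t=0: queue=[A] q_used=0 → run A
t=1: queue=[A,B] q_used=1 → run A
t=2: queue=[A,B,D,E] q_used=2 → run A
t=3: queue=[B,D,E,A,C,F] q_used=0 → run B
t=4: queue=[B,D,E,A,C,F] q_used=1 → run B
t=5: queue=[B,D,E,A,C,F] q_used=2 → run B
t=6: queue=[D,E,A,C,F,G] q_used=0 → run D
t=7: queue=[D,E,A,C,F,G] q_used=1 → run D
t=8: queue=[D,E,A,C,F,G] q_used=2 → run D
t=9: queue=[E,A,C,F,G] q_used=0 → run E
t=10: queue=[E,A,C,F,G] q_used=1 → run E
t=11: queue=[E,A,C,F,G] q_used=2 → run E
t=12: queue=[A,C,F,G,E] q_used=0 → run A
t=13: queue=[A,C,F,G,E] q_used=1 → run A
t=14: queue=[C,F,G,E] q_used=0 → run C
t=15: queue=[C,F,G,E] q_used=1 → run C
t=16: queue=[C,F,G,E] q_used=2 → run C
t=17: queue=[F,G,E,C] q_used=0 → run F
t=18: queue=[F,G,E,C] q_used=1 → run F
t=19: queue=[F,G,E,C] q_used=2 → run F
t=20: queue=[G,E,C] q_used=0 → run G
t=21: queue=[G,E,C] q_used=1 → run G
t=22: queue=[E,C] q_used=0 → run E
t=23: queue=[E,C] q_used=1 → run E
t=24: queue=[E,C] q_used=2 → run E
t=25: queue=[C] q_used=0 → run C
t=26: queue=[C] q_used=1 → run C
t=27: queue=[C] q_used=2 → run C
t=28: queue=[C] q_used=0 → run C
t=29: (idle)
t=30: (idle)
t=31: (idle)
t=32: (idle)
t=33: (idle)
t=34: (idle)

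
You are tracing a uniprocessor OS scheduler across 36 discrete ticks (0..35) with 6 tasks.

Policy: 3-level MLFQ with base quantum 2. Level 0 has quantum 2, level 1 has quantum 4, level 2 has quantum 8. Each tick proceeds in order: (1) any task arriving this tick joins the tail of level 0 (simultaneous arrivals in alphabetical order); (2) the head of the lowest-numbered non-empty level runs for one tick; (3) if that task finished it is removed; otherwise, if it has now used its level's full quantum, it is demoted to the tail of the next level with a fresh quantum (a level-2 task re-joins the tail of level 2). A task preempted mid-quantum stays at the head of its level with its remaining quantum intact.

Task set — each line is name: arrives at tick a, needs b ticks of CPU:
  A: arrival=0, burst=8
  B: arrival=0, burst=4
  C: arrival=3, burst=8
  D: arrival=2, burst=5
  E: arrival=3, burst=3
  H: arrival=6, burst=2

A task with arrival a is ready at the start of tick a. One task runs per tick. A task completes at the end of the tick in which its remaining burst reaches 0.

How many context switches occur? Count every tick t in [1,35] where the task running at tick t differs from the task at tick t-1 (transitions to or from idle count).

t=0: L0/L1/L2 = AB/-/- → run A
t=1: L0/L1/L2 = AB/-/- → run A
t=2: L0/L1/L2 = BD/A/- → run B
t=3: L0/L1/L2 = BDCE/A/- → run B
t=4: L0/L1/L2 = DCE/AB/- → run D
t=5: L0/L1/L2 = DCE/AB/- → run D
t=6: L0/L1/L2 = CEH/ABD/- → run C
t=7: L0/L1/L2 = CEH/ABD/- → run C
t=8: L0/L1/L2 = EH/ABDC/- → run E
t=9: L0/L1/L2 = EH/ABDC/- → run E
t=10: L0/L1/L2 = H/ABDCE/- → run H
t=11: L0/L1/L2 = H/ABDCE/- → run H
t=12: L0/L1/L2 = -/ABDCE/- → run A
t=13: L0/L1/L2 = -/ABDCE/- → run A
t=14: L0/L1/L2 = -/ABDCE/- → run A
t=15: L0/L1/L2 = -/ABDCE/- → run A
t=16: L0/L1/L2 = -/BDCE/A → run B
t=17: L0/L1/L2 = -/BDCE/A → run B
t=18: L0/L1/L2 = -/DCE/A → run D
t=19: L0/L1/L2 = -/DCE/A → run D
t=20: L0/L1/L2 = -/DCE/A → run D
t=21: L0/L1/L2 = -/CE/A → run C
t=22: L0/L1/L2 = -/CE/A → run C
t=23: L0/L1/L2 = -/CE/A → run C
t=24: L0/L1/L2 = -/CE/A → run C
t=25: L0/L1/L2 = -/E/AC → run E
t=26: L0/L1/L2 = -/-/AC → run A
t=27: L0/L1/L2 = -/-/AC → run A
t=28: L0/L1/L2 = -/-/C → run C
t=29: L0/L1/L2 = -/-/C → run C
t=30: (idle)
t=31: (idle)
t=32: (idle)
t=33: (idle)
t=34: (idle)
t=35: (idle)

context switches = 13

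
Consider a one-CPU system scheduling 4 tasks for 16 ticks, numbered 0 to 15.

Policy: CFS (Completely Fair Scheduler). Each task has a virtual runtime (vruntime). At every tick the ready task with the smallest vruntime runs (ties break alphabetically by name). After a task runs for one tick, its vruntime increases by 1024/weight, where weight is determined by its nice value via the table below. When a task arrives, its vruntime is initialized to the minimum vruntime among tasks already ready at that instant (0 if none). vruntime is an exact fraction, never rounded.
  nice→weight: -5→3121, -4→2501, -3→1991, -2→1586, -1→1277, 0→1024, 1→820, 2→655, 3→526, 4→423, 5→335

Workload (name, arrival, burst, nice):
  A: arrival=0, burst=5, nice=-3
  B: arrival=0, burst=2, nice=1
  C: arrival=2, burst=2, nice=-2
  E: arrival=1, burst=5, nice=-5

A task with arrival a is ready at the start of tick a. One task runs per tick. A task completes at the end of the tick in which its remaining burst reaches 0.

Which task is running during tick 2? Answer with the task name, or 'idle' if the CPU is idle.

t=0: vr[A=0 B=0] → run A
t=1: vr[A=1024/1991 B=0 E=0] → run B
t=2: vr[A=1024/1991 B=256/205 C=0 E=0] → run C
t=3: vr[A=1024/1991 B=256/205 C=512/793 E=0] → run E
t=4: vr[A=1024/1991 B=256/205 C=512/793 E=1024/3121] → run E
t=5: vr[A=1024/1991 B=256/205 C=512/793 E=2048/3121] → run A
t=6: vr[A=2048/1991 B=256/205 C=512/793 E=2048/3121] → run C
t=7: vr[A=2048/1991 B=256/205 E=2048/3121] → run E
t=8: vr[A=2048/1991 B=256/205 E=3072/3121] → run E
t=9: vr[A=2048/1991 B=256/205 E=4096/3121] → run A
t=10: vr[A=3072/1991 B=256/205 E=4096/3121] → run B
t=11: vr[A=3072/1991 E=4096/3121] → run E
t=12: vr[A=3072/1991] → run A
t=13: vr[A=4096/1991] → run A
t=14: (idle)
t=15: (idle)

running at tick 2 = C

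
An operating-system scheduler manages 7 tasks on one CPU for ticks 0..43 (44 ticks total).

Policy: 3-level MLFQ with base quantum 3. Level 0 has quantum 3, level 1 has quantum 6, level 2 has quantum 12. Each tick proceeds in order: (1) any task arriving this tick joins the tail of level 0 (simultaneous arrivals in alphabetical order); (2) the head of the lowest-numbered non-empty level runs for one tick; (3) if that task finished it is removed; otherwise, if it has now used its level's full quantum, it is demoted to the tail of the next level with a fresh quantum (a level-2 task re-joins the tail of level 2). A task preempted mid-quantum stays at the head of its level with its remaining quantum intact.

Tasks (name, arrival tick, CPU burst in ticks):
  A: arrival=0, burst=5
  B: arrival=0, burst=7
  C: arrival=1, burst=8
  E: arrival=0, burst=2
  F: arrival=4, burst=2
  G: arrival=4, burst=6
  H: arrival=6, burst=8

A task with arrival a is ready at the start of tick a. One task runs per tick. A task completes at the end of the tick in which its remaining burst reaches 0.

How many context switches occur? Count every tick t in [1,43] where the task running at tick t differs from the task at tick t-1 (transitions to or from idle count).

context switches = 12

t=0: L0/L1/L2 = ABE/-/- → run A
t=1: L0/L1/L2 = ABEC/-/- → run A
t=2: L0/L1/L2 = ABEC/-/- → run A
t=3: L0/L1/L2 = BEC/A/- → run B
t=4: L0/L1/L2 = BECFG/A/- → run B
t=5: L0/L1/L2 = BECFG/A/- → run B
t=6: L0/L1/L2 = ECFGH/AB/- → run E
t=7: L0/L1/L2 = ECFGH/AB/- → run E
t=8: L0/L1/L2 = CFGH/AB/- → run C
t=9: L0/L1/L2 = CFGH/AB/- → run C
t=10: L0/L1/L2 = CFGH/AB/- → run C
t=11: L0/L1/L2 = FGH/ABC/- → run F
t=12: L0/L1/L2 = FGH/ABC/- → run F
t=13: L0/L1/L2 = GH/ABC/- → run G
t=14: L0/L1/L2 = GH/ABC/- → run G
t=15: L0/L1/L2 = GH/ABC/- → run G
t=16: L0/L1/L2 = H/ABCG/- → run H
t=17: L0/L1/L2 = H/ABCG/- → run H
t=18: L0/L1/L2 = H/ABCG/- → run H
t=19: L0/L1/L2 = -/ABCGH/- → run A
t=20: L0/L1/L2 = -/ABCGH/- → run A
t=21: L0/L1/L2 = -/BCGH/- → run B
t=22: L0/L1/L2 = -/BCGH/- → run B
t=23: L0/L1/L2 = -/BCGH/- → run B
t=24: L0/L1/L2 = -/BCGH/- → run B
t=25: L0/L1/L2 = -/CGH/- → run C
t=26: L0/L1/L2 = -/CGH/- → run C
t=27: L0/L1/L2 = -/CGH/- → run C
t=28: L0/L1/L2 = -/CGH/- → run C
t=29: L0/L1/L2 = -/CGH/- → run C
t=30: L0/L1/L2 = -/GH/- → run G
t=31: L0/L1/L2 = -/GH/- → run G
t=32: L0/L1/L2 = -/GH/- → run G
t=33: L0/L1/L2 = -/H/- → run H
t=34: L0/L1/L2 = -/H/- → run H
t=35: L0/L1/L2 = -/H/- → run H
t=36: L0/L1/L2 = -/H/- → run H
t=37: L0/L1/L2 = -/H/- → run H
t=38: (idle)
t=39: (idle)
t=40: (idle)
t=41: (idle)
t=42: (idle)
t=43: (idle)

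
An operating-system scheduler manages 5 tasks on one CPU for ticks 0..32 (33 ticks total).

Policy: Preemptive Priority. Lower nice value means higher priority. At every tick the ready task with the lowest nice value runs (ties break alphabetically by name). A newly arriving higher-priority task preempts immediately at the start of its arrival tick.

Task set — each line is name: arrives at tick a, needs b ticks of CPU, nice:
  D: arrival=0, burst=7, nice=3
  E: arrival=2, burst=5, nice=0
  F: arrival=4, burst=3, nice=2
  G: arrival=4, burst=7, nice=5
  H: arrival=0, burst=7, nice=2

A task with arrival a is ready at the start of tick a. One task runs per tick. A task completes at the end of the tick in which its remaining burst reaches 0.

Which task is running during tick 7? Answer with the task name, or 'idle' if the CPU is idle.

t=0: ready={D,H} → run H
t=1: ready={D,H} → run H
t=2: ready={D,E,H} → run E
t=3: ready={D,E,H} → run E
t=4: ready={D,E,F,G,H} → run E
t=5: ready={D,E,F,G,H} → run E
t=6: ready={D,E,F,G,H} → run E
t=7: ready={D,F,G,H} → run F
t=8: ready={D,F,G,H} → run F
t=9: ready={D,F,G,H} → run F
t=10: ready={D,G,H} → run H
t=11: ready={D,G,H} → run H
t=12: ready={D,G,H} → run H
t=13: ready={D,G,H} → run H
t=14: ready={D,G,H} → run H
t=15: ready={D,G} → run D
t=16: ready={D,G} → run D
t=17: ready={D,G} → run D
t=18: ready={D,G} → run D
t=19: ready={D,G} → run D
t=20: ready={D,G} → run D
t=21: ready={D,G} → run D
t=22: ready={G} → run G
t=23: ready={G} → run G
t=24: ready={G} → run G
t=25: ready={G} → run G
t=26: ready={G} → run G
t=27: ready={G} → run G
t=28: ready={G} → run G
t=29: (idle)
t=30: (idle)
t=31: (idle)
t=32: (idle)

running at tick 7 = F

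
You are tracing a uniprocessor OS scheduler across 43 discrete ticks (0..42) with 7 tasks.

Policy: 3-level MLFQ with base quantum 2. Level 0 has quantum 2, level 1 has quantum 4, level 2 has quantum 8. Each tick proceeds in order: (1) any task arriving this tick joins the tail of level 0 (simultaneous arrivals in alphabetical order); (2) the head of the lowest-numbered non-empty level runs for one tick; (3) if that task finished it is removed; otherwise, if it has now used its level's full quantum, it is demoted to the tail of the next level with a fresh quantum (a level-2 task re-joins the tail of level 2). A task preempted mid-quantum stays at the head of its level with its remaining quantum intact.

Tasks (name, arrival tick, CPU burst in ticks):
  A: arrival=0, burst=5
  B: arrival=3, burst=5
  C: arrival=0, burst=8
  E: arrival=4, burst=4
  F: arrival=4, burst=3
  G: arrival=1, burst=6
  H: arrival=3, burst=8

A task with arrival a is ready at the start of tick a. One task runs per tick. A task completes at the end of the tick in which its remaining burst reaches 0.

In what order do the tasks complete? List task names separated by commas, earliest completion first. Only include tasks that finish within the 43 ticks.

completion order = A, G, B, E, F, C, H

t=0: L0/L1/L2 = AC/-/- → run A
t=1: L0/L1/L2 = ACG/-/- → run A
t=2: L0/L1/L2 = CG/A/- → run C
t=3: L0/L1/L2 = CGBH/A/- → run C
t=4: L0/L1/L2 = GBHEF/AC/- → run G
t=5: L0/L1/L2 = GBHEF/AC/- → run G
t=6: L0/L1/L2 = BHEF/ACG/- → run B
t=7: L0/L1/L2 = BHEF/ACG/- → run B
t=8: L0/L1/L2 = HEF/ACGB/- → run H
t=9: L0/L1/L2 = HEF/ACGB/- → run H
t=10: L0/L1/L2 = EF/ACGBH/- → run E
t=11: L0/L1/L2 = EF/ACGBH/- → run E
t=12: L0/L1/L2 = F/ACGBHE/- → run F
t=13: L0/L1/L2 = F/ACGBHE/- → run F
t=14: L0/L1/L2 = -/ACGBHEF/- → run A
t=15: L0/L1/L2 = -/ACGBHEF/- → run A
t=16: L0/L1/L2 = -/ACGBHEF/- → run A
t=17: L0/L1/L2 = -/CGBHEF/- → run C
t=18: L0/L1/L2 = -/CGBHEF/- → run C
t=19: L0/L1/L2 = -/CGBHEF/- → run C
t=20: L0/L1/L2 = -/CGBHEF/- → run C
t=21: L0/L1/L2 = -/GBHEF/C → run G
t=22: L0/L1/L2 = -/GBHEF/C → run G
t=23: L0/L1/L2 = -/GBHEF/C → run G
t=24: L0/L1/L2 = -/GBHEF/C → run G
t=25: L0/L1/L2 = -/BHEF/C → run B
t=26: L0/L1/L2 = -/BHEF/C → run B
t=27: L0/L1/L2 = -/BHEF/C → run B
t=28: L0/L1/L2 = -/HEF/C → run H
t=29: L0/L1/L2 = -/HEF/C → run H
t=30: L0/L1/L2 = -/HEF/C → run H
t=31: L0/L1/L2 = -/HEF/C → run H
t=32: L0/L1/L2 = -/EF/CH → run E
t=33: L0/L1/L2 = -/EF/CH → run E
t=34: L0/L1/L2 = -/F/CH → run F
t=35: L0/L1/L2 = -/-/CH → run C
t=36: L0/L1/L2 = -/-/CH → run C
t=37: L0/L1/L2 = -/-/H → run H
t=38: L0/L1/L2 = -/-/H → run H
t=39: (idle)
t=40: (idle)
t=41: (idle)
t=42: (idle)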